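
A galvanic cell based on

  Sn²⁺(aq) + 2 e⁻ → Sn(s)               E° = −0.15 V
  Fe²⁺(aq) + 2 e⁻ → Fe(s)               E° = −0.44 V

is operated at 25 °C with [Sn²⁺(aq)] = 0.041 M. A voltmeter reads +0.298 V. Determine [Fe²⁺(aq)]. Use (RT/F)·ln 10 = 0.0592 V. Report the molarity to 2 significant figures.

With Sn²⁺/Sn at the cathode and Fe²⁺/Fe at the anode, E°cell = −0.15 − (−0.44) = +0.29 V (n = 2).
From the Nernst equation, log Q = n(E° − E)/0.0592 = 2·(+0.29 − (+0.298))/0.0592 = −0.270.
Balancing electrons gives Sn²⁺(aq) + Fe(s) → Sn(s) + Fe²⁺(aq); thus Q = [Fe²⁺(aq)] / [Sn²⁺(aq)].
Substituting the known concentrations and solving, log [Fe²⁺(aq)] = −1.657 and [Fe²⁺(aq)] = 0.022 M.

0.022 M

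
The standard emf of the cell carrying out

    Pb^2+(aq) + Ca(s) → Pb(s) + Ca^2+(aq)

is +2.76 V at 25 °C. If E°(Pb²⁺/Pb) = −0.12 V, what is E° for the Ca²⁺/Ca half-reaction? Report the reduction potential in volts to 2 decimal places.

−2.88 V

In the reaction as written the Pb²⁺/Pb couple is reduced (cathode) and Ca²⁺/Ca is oxidized (anode), so E°cell = E°(Pb²⁺/Pb) − E°(Ca²⁺/Ca).
E°(Ca²⁺/Ca) = E°(cathode) − E°cell = −0.12 − (+2.76) = −2.88 V.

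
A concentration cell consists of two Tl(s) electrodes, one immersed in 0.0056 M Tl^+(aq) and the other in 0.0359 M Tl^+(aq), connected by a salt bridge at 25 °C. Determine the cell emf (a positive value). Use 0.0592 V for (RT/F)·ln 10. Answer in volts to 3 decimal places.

For a concentration cell E°cell = 0, since both electrodes use the same couple.
The compartment with the higher Tl^+(aq) concentration (0.0359 M) acts as the cathode; ions are reduced there and produced at the dilute (0.0056 M) anode.
With n = 1, Ecell = −(0.0592/1)·log([dilute]/[conc]) = −(0.0592/1)·log(0.0056/0.0359) = +0.048 V.

0.048 V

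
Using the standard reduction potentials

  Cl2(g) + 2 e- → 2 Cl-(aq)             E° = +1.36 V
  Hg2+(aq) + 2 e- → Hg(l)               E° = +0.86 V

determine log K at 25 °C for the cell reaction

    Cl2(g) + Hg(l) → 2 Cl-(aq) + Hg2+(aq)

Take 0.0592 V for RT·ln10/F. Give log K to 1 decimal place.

The Cl₂/Cl⁻ couple is reduced (cathode); E°cell = +1.36 − (+0.86) = +0.50 V with n = 2.
At equilibrium E = 0, so log K = nE°cell / 0.0592 = (2)(+0.50) / 0.0592 = 16.9.

log K = 16.9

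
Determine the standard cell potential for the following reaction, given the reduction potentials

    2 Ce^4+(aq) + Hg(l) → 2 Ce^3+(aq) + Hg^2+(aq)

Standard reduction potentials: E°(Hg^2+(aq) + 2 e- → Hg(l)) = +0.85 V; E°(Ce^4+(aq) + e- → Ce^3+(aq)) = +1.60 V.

+0.75 V

Ce^4+(aq) gains electrons, so the Ce⁴⁺/Ce³⁺ couple is the cathode; the Hg²⁺/Hg couple is the anode.
E°cell = E°(cathode) − E°(anode) = +1.60 − (+0.85) = +0.75 V.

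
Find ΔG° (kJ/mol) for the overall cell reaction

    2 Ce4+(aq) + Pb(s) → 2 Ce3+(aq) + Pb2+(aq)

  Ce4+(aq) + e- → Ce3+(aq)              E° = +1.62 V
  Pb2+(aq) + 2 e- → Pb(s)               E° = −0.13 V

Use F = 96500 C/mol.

−338 kJ/mol

In the reaction as written Ce4+(aq) is reduced, so the Ce⁴⁺/Ce³⁺ couple is the cathode and Pb²⁺/Pb is the anode.
E°cell = +1.62 − (−0.13) = +1.75 V; balancing electrons gives n = 2.
ΔG° = −nFE°cell = −(2)(96500)(+1.75) J/mol = −338 kJ/mol.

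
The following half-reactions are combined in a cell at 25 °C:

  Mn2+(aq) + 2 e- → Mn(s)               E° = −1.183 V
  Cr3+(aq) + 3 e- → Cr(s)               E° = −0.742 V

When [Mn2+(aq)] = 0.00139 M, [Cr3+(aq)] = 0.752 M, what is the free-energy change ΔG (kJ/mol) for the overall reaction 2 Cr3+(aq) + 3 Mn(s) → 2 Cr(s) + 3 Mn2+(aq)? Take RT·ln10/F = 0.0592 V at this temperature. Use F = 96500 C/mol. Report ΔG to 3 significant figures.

The standard cell potential is −0.742 − (−1.183) = +0.441 V, with n = 6 electrons in the balanced equation.
Here Q = [Mn2+(aq)]^3 / [Cr3+(aq)]^2 = 4.75×10^−9 (log Q = −8.323), giving E = +0.441 − (0.0592/6)·(−8.323) = +0.5231 V.
Finally ΔG = −nFE = −(6)(96500 C/mol)(+0.5231 V) = −303 kJ/mol.

−303 kJ/mol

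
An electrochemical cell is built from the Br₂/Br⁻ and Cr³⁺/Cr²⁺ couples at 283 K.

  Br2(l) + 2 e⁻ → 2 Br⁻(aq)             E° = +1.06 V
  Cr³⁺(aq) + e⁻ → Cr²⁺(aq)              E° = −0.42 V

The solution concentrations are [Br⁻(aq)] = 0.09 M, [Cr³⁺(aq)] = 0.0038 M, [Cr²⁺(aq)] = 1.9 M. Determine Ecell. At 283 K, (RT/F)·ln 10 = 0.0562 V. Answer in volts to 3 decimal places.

The Br₂/Br⁻ couple has the more positive E°, so it is the cathode; Cr³⁺/Cr²⁺ is the anode.
E°cell = E°cat − E°an = +1.06 − (−0.42) = +1.48 V; n = 2.
For the overall reaction Br2(l) + 2 Cr²⁺(aq) → 2 Br⁻(aq) + 2 Cr³⁺(aq), Q = ([Br⁻(aq)]^2·[Cr³⁺(aq)]^2) / [Cr²⁺(aq)]^2 = 3.24×10^−8, giving log Q = −7.489.
By the Nernst equation, E = +1.48 − (0.0562/2)·(−7.489) = +1.690 V.

+1.690 V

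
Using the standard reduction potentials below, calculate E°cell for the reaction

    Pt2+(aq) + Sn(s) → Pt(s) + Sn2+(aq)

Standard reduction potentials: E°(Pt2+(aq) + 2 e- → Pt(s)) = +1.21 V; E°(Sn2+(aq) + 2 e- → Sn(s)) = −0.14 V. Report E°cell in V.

+1.35 V

In the reaction as written, Pt2+(aq) is reduced (cathode) and Sn2+(aq) is produced by oxidation at the anode.
E°cell = E°(cathode) − E°(anode) = +1.21 − (−0.14) = +1.35 V.
The positive value indicates the reaction is spontaneous as written.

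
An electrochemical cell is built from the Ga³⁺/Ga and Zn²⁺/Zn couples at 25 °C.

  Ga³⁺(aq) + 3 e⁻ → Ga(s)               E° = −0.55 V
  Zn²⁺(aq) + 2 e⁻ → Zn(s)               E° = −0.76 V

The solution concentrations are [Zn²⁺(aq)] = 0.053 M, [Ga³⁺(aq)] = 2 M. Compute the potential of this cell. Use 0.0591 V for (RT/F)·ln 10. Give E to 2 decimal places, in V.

The Ga³⁺/Ga couple has the more positive E°, so it is the cathode; Zn²⁺/Zn is the anode.
E°cell = −0.55 − (−0.76) = +0.21 V, with n = 6 electrons transferred.
For the overall reaction 2 Ga³⁺(aq) + 3 Zn(s) → 2 Ga(s) + 3 Zn²⁺(aq), Q = [Zn²⁺(aq)]^3 / [Ga³⁺(aq)]^2 = 3.72×10^−5, giving log Q = −4.429.
Applying E = E° − (RT ln10/nF)·log Q gives +0.21 − (0.0591/6)(−4.429) = +0.25 V.

+0.25 V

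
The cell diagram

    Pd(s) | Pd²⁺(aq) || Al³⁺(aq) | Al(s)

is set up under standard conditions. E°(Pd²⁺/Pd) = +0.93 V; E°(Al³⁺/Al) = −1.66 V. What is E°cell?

By convention the left-hand electrode in cell notation is the anode (oxidation) and the right-hand electrode is the cathode (reduction).
E°cell = E°(right) − E°(left) = −1.66 − (+0.93) = −2.59 V.
The negative sign shows that, as written, the cell would require an external voltage to drive the reaction.

−2.59 V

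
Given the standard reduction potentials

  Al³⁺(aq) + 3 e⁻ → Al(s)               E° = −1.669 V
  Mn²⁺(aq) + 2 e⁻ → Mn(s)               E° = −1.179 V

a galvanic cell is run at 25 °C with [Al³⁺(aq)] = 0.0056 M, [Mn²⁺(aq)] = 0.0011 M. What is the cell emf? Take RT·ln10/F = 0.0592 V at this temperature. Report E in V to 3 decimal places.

+0.447 V

The Mn²⁺/Mn couple has the more positive E°, so it is the cathode; Al³⁺/Al is the anode.
E°cell = −1.179 − (−1.669) = +0.490 V, with n = 6 electrons transferred.
For the overall reaction 3 Mn²⁺(aq) + 2 Al(s) → 3 Mn(s) + 2 Al³⁺(aq), Q = [Al³⁺(aq)]^2 / [Mn²⁺(aq)]^3 = 2.36×10^4, giving log Q = 4.372.
By the Nernst equation, E = +0.490 − (0.0592/6)·(4.372) = +0.447 V.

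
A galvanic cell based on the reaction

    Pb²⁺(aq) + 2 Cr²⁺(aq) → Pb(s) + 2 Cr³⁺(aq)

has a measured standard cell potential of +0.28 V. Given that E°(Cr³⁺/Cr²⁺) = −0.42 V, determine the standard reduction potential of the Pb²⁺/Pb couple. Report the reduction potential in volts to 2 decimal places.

In the reaction as written the Pb²⁺/Pb couple is reduced (cathode) and Cr³⁺/Cr²⁺ is oxidized (anode), so E°cell = E°(Pb²⁺/Pb) − E°(Cr³⁺/Cr²⁺).
E°(Pb²⁺/Pb) = E°cell + E°(anode) = +0.28 + (−0.42) = −0.14 V.

−0.14 V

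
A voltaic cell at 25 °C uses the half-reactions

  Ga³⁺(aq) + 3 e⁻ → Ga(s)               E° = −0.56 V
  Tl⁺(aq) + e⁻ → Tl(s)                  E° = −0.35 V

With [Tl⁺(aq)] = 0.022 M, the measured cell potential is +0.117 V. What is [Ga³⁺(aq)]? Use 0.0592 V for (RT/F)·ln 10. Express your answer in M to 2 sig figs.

Tl⁺/Tl is the cathode (higher E°); E°cell = −0.35 − (−0.56) = +0.21 V with n = 3.
Since E = E° − (0.0592/n)·log Q, log Q = n(E° − E)/0.0592 = 4.713.
Balancing electrons gives 3 Tl⁺(aq) + Ga(s) → 3 Tl(s) + Ga³⁺(aq); thus Q = [Ga³⁺(aq)] / [Tl⁺(aq)]^3.
Substituting the known concentrations and solving, log [Ga³⁺(aq)] = −0.260 and [Ga³⁺(aq)] = 0.55 M.

0.55 M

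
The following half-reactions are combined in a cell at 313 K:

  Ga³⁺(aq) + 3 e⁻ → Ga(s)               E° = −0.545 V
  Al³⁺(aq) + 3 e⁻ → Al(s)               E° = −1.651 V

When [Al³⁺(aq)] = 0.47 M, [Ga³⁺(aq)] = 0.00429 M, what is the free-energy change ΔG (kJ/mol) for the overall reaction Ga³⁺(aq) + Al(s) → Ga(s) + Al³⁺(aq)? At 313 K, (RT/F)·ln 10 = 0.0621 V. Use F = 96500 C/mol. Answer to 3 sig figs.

E°cell = −0.545 − (−1.651) = +1.106 V; the balanced reaction transfers n = 3 electrons.
Here Q = [Al³⁺(aq)] / [Ga³⁺(aq)] = 110 (log Q = 2.040), giving E = +1.106 − (0.0621/3)·(2.040) = +1.0638 V.
ΔG = −nFE = −(3)(96500)(+1.0638) J/mol = −308 kJ/mol.

−308 kJ/mol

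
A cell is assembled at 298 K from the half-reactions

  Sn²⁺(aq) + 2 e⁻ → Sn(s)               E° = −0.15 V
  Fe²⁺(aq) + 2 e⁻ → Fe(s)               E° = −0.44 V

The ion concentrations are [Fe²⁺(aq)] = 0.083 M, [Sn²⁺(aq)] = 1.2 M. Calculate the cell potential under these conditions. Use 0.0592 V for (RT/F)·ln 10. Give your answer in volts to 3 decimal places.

The Sn²⁺/Sn couple has the more positive E°, so it is the cathode; Fe²⁺/Fe is the anode.
E°cell = E°cat − E°an = −0.15 − (−0.44) = +0.29 V; n = 2.
Balancing gives Sn²⁺(aq) + Fe(s) → Sn(s) + Fe²⁺(aq); hence Q = [Fe²⁺(aq)] / [Sn²⁺(aq)] = 0.0692 (log Q = −1.160).
E = E° − (0.0592/n)·log Q = +0.29 − (0.0592/2)(−1.160) = +0.324 V.

+0.324 V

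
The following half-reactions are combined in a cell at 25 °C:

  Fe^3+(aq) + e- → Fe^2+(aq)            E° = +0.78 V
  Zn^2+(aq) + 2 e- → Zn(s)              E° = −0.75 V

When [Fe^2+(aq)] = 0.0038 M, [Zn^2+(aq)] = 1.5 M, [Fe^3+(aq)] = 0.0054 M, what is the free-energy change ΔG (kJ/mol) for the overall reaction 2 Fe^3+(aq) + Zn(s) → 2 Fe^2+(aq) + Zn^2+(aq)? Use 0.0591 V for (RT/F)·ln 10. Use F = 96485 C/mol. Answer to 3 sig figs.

With Fe³⁺/Fe²⁺ reduced at the cathode, E°cell = +0.78 − (−0.75) = +1.53 V and n = 2.
Q = ([Fe^2+(aq)]^2·[Zn^2+(aq)]) / [Fe^3+(aq)]^2 = 0.743, so log Q = −0.129 and E = +1.53 − (0.0591/2)(−0.129) = +1.5338 V.
Finally ΔG = −nFE = −(2)(96485 C/mol)(+1.5338 V) = −296 kJ/mol.

−296 kJ/mol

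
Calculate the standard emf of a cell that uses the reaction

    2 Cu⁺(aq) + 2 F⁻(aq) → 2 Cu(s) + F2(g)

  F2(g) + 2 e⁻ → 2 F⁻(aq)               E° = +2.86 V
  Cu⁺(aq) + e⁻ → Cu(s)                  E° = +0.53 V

Cu⁺(aq) gains electrons, so the Cu⁺/Cu couple is the cathode; the F₂/F⁻ couple is the anode.
E°cell = E°(cathode) − E°(anode) = +0.53 − (+2.86) = −2.33 V.
The negative E°cell means the reaction is non-spontaneous in the direction written.

−2.33 V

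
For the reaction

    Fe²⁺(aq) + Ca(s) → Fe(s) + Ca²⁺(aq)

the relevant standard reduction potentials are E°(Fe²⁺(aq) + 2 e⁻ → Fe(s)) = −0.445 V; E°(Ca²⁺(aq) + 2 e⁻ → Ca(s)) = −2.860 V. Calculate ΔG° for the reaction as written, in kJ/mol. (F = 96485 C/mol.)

−466 kJ/mol

In the reaction as written Fe²⁺(aq) is reduced, so the Fe²⁺/Fe couple is the cathode and Ca²⁺/Ca is the anode.
E°cell = −0.445 − (−2.860) = +2.415 V; balancing electrons gives n = 2.
ΔG° = −nFE°cell = −(2)(96485)(+2.415) J/mol = −466 kJ/mol.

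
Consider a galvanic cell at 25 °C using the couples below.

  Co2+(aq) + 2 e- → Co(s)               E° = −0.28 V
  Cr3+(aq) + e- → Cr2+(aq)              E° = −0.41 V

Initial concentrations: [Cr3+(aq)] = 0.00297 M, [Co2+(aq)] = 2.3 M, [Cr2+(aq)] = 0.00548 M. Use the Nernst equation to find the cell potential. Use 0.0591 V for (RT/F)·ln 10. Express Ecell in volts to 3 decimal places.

The Co²⁺/Co couple has the more positive E°, so it is the cathode; Cr³⁺/Cr²⁺ is the anode.
E°cell = E°cat − E°an = −0.28 − (−0.41) = +0.13 V; n = 2.
For the overall reaction Co2+(aq) + 2 Cr2+(aq) → Co(s) + 2 Cr3+(aq), Q = [Cr3+(aq)]^2 / ([Co2+(aq)]·[Cr2+(aq)]^2) = 0.128, giving log Q = −0.894.
By the Nernst equation, E = +0.13 − (0.0591/2)·(−0.894) = +0.156 V.

+0.156 V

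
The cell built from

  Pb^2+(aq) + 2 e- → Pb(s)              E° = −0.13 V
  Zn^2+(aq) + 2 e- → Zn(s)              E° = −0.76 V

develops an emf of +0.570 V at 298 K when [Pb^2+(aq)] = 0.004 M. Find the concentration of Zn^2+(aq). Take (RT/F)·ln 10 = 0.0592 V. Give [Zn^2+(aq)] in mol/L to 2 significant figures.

0.43 M

Pb²⁺/Pb is the cathode (higher E°); E°cell = −0.13 − (−0.76) = +0.63 V with n = 2.
Since E = E° − (0.0592/n)·log Q, log Q = n(E° − E)/0.0592 = 2.027.
The balanced reaction is Pb^2+(aq) + Zn(s) → Pb(s) + Zn^2+(aq), so Q = [Zn^2+(aq)] / [Pb^2+(aq)].
Solving for the unknown gives log [Zn^2+(aq)] = −0.371, so [Zn^2+(aq)] ≈ 0.43 M.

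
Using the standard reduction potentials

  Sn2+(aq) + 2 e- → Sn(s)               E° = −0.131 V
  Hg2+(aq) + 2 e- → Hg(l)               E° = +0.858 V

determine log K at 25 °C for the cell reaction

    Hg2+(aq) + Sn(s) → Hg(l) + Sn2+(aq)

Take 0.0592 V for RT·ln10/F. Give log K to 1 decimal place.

log K = 33.4

The Hg²⁺/Hg couple is reduced (cathode); E°cell = +0.858 − (−0.131) = +0.989 V with n = 2.
At equilibrium E = 0, so log K = nE°cell / 0.0592 = (2)(+0.989) / 0.0592 = 33.4.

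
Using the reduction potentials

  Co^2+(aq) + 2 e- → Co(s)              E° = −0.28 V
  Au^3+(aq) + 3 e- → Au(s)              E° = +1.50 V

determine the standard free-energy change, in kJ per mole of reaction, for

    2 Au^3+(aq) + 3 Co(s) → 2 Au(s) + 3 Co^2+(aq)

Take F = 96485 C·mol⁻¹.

In the reaction as written Au^3+(aq) is reduced, so the Au³⁺/Au couple is the cathode and Co²⁺/Co is the anode.
E°cell = +1.50 − (−0.28) = +1.78 V; balancing electrons gives n = 6.
ΔG° = −nFE°cell = −(6)(96485)(+1.78) J/mol = −1030 kJ/mol.

−1030 kJ/mol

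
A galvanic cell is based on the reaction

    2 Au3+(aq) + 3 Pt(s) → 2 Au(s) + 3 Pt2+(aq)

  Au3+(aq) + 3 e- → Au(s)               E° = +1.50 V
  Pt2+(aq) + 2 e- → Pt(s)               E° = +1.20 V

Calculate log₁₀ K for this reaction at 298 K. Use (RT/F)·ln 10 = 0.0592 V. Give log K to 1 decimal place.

log K = 30.4

The Au³⁺/Au couple is reduced (cathode); E°cell = +1.50 − (+1.20) = +0.30 V with n = 6.
At equilibrium E = 0, so log K = nE°cell / 0.0592 = (6)(+0.30) / 0.0592 = 30.4.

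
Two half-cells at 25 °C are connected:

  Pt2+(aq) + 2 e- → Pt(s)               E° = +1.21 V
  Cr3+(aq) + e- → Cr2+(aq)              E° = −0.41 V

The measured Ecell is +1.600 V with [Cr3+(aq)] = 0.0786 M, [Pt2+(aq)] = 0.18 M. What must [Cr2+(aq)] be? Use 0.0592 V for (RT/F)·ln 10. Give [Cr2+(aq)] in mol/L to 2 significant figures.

Pt²⁺/Pt is the cathode (higher E°); E°cell = +1.21 − (−0.41) = +1.62 V with n = 2.
From the Nernst equation, log Q = n(E° − E)/0.0592 = 2·(+1.62 − (+1.600))/0.0592 = 0.676.
Balancing electrons gives Pt2+(aq) + 2 Cr2+(aq) → Pt(s) + 2 Cr3+(aq); thus Q = [Cr3+(aq)]^2 / ([Pt2+(aq)]·[Cr2+(aq)]^2).
Isolating [Cr2+(aq)] in Q = 10^{0.676} yields log [Cr2+(aq)] = −1.070, i.e. 0.085 M.

0.085 M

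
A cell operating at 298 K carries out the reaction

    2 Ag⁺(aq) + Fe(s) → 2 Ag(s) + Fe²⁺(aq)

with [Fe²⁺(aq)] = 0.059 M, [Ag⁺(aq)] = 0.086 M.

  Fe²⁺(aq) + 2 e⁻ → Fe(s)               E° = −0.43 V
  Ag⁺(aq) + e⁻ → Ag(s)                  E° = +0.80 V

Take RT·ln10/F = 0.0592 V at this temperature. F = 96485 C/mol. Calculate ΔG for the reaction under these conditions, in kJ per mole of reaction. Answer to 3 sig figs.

E°cell = +0.80 − (−0.43) = +1.23 V; the balanced reaction transfers n = 2 electrons.
Q = [Fe²⁺(aq)] / [Ag⁺(aq)]^2 = 7.98, so log Q = 0.902 and E = +1.23 − (0.0592/2)(0.902) = +1.2033 V.
Then ΔG = −nFE = −2 × 96485 × +1.2033 J/mol = −232 kJ/mol.

−232 kJ/mol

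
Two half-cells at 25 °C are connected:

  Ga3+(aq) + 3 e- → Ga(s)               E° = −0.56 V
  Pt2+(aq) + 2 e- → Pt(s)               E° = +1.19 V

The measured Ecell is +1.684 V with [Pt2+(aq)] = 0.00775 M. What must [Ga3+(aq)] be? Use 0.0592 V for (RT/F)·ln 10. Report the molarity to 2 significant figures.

Pt²⁺/Pt is the cathode (higher E°); E°cell = +1.19 − (−0.56) = +1.75 V with n = 6.
Rearranging E = E° − (0.0592/n)·log Q gives log Q = 6(+1.75 − (+1.684))/0.0592 = 6.689.
The balanced reaction is 3 Pt2+(aq) + 2 Ga(s) → 3 Pt(s) + 2 Ga3+(aq), so Q = [Ga3+(aq)]^2 / [Pt2+(aq)]^3.
Substituting the known concentrations and solving, log [Ga3+(aq)] = 0.178 and [Ga3+(aq)] = 1.5 M.

1.5 M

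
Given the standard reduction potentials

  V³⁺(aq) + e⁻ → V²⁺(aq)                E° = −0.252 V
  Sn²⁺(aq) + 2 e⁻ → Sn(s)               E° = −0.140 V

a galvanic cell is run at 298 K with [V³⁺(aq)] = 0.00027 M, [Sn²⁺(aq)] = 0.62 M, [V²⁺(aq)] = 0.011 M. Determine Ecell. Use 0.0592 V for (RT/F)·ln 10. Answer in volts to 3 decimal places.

The Sn²⁺/Sn couple has the more positive E°, so it is the cathode; V³⁺/V²⁺ is the anode.
E°cell = −0.140 − (−0.252) = +0.112 V, with n = 2 electrons transferred.
The balanced reaction is Sn²⁺(aq) + 2 V²⁺(aq) → Sn(s) + 2 V³⁺(aq), so Q = [V³⁺(aq)]^2 / ([Sn²⁺(aq)]·[V²⁺(aq)]^2) = 0.000972 and log Q = −3.012.
E = E° − (0.0592/n)·log Q = +0.112 − (0.0592/2)(−3.012) = +0.201 V.

+0.201 V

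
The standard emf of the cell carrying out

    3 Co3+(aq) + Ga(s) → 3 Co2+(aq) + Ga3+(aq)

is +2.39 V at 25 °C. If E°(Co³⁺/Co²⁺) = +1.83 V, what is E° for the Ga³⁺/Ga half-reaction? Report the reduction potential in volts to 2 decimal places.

In the reaction as written the Co³⁺/Co²⁺ couple is reduced (cathode) and Ga³⁺/Ga is oxidized (anode), so E°cell = E°(Co³⁺/Co²⁺) − E°(Ga³⁺/Ga).
E°(Ga³⁺/Ga) = E°(cathode) − E°cell = +1.83 − (+2.39) = −0.56 V.

−0.56 V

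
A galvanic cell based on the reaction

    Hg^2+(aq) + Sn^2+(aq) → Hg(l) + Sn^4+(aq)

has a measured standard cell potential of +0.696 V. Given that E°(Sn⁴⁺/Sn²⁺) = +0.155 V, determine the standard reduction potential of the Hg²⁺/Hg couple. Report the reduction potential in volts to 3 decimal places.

In the reaction as written the Hg²⁺/Hg couple is reduced (cathode) and Sn⁴⁺/Sn²⁺ is oxidized (anode), so E°cell = E°(Hg²⁺/Hg) − E°(Sn⁴⁺/Sn²⁺).
E°(Hg²⁺/Hg) = E°cell + E°(anode) = +0.696 + (+0.155) = +0.851 V.

+0.851 V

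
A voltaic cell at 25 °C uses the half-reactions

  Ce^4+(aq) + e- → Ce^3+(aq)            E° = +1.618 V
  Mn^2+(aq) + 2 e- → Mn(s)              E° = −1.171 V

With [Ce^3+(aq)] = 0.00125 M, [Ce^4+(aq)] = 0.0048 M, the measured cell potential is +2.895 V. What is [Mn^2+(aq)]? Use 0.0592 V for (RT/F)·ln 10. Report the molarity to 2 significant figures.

0.0039 M

The Ce⁴⁺/Ce³⁺ couple has the larger reduction potential, so it is the cathode: E°cell = +1.618 − (−1.171) = +2.789 V and n = 2.
Rearranging E = E° − (0.0592/n)·log Q gives log Q = 2(+2.789 − (+2.895))/0.0592 = −3.581.
The balanced reaction is 2 Ce^4+(aq) + Mn(s) → 2 Ce^3+(aq) + Mn^2+(aq), so Q = ([Ce^3+(aq)]^2·[Mn^2+(aq)]) / [Ce^4+(aq)]^2.
Solving for the unknown gives log [Mn^2+(aq)] = −2.412, so [Mn^2+(aq)] ≈ 0.0039 M.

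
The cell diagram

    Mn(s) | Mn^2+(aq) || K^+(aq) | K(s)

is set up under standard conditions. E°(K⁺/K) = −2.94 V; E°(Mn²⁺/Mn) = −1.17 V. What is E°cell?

−1.77 V

By convention the left-hand electrode in cell notation is the anode (oxidation) and the right-hand electrode is the cathode (reduction).
E°cell = E°(right) − E°(left) = −2.94 − (−1.17) = −1.77 V.
The negative sign shows that, as written, the cell would require an external voltage to drive the reaction.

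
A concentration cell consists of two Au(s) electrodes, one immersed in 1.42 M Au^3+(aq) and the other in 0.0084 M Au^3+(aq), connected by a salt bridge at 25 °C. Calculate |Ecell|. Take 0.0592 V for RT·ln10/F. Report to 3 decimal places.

For a concentration cell E°cell = 0, since both electrodes use the same couple.
The compartment with the higher Au^3+(aq) concentration (1.42 M) acts as the cathode; ions are reduced there and produced at the dilute (0.0084 M) anode.
With n = 3, Ecell = −(0.0592/3)·log([dilute]/[conc]) = −(0.0592/3)·log(0.0084/1.42) = +0.044 V.

0.044 V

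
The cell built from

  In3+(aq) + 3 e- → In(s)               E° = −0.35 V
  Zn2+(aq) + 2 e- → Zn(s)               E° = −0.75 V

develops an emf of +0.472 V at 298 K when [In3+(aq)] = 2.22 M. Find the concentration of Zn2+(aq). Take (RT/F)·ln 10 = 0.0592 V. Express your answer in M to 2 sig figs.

0.0063 M

The In³⁺/In couple has the larger reduction potential, so it is the cathode: E°cell = −0.35 − (−0.75) = +0.40 V and n = 6.
Rearranging E = E° − (0.0592/n)·log Q gives log Q = 6(+0.40 − (+0.472))/0.0592 = −7.297.
The balanced reaction is 2 In3+(aq) + 3 Zn(s) → 2 In(s) + 3 Zn2+(aq), so Q = [Zn2+(aq)]^3 / [In3+(aq)]^2.
Solving for the unknown gives log [Zn2+(aq)] = −2.201, so [Zn2+(aq)] ≈ 0.0063 M.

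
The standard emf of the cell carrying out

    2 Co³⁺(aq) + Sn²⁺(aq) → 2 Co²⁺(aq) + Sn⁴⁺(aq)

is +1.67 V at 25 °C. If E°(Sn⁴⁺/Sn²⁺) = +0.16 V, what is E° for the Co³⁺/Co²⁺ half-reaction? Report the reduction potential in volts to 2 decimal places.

In the reaction as written the Co³⁺/Co²⁺ couple is reduced (cathode) and Sn⁴⁺/Sn²⁺ is oxidized (anode), so E°cell = E°(Co³⁺/Co²⁺) − E°(Sn⁴⁺/Sn²⁺).
E°(Co³⁺/Co²⁺) = E°cell + E°(anode) = +1.67 + (+0.16) = +1.83 V.

+1.83 V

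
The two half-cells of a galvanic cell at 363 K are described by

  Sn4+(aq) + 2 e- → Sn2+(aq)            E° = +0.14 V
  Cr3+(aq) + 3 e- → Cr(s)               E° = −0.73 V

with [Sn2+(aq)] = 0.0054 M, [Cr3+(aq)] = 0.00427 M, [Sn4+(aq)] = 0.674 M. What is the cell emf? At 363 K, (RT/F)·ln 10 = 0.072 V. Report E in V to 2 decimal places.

The Sn⁴⁺/Sn²⁺ couple has the more positive E°, so it is the cathode; Cr³⁺/Cr is the anode.
The standard potential is +0.14 − (−0.73) = +0.87 V and the balanced reaction transfers n = 6 electrons.
Balancing gives 3 Sn4+(aq) + 2 Cr(s) → 3 Sn2+(aq) + 2 Cr3+(aq); hence Q = ([Sn2+(aq)]^3·[Cr3+(aq)]^2) / [Sn4+(aq)]^3 = 9.38×10^−12 (log Q = −11.028).
E = E° − (0.072/n)·log Q = +0.87 − (0.072/6)(−11.028) = +1.00 V.

+1.00 V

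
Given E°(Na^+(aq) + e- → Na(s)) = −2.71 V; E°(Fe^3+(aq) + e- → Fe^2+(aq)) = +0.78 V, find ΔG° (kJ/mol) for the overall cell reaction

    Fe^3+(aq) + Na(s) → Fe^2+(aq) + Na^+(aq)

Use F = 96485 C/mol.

−337 kJ/mol

In the reaction as written Fe^3+(aq) is reduced, so the Fe³⁺/Fe²⁺ couple is the cathode and Na⁺/Na is the anode.
E°cell = +0.78 − (−2.71) = +3.49 V; balancing electrons gives n = 1.
ΔG° = −nFE°cell = −(1)(96485)(+3.49) J/mol = −337 kJ/mol.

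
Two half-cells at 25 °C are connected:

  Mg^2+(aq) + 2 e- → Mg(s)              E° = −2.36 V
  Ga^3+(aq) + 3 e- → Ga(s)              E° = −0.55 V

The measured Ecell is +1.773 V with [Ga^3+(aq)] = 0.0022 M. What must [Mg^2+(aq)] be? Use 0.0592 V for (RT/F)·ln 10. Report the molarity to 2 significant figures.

The Ga³⁺/Ga couple has the larger reduction potential, so it is the cathode: E°cell = −0.55 − (−2.36) = +1.81 V and n = 6.
From the Nernst equation, log Q = n(E° − E)/0.0592 = 6·(+1.81 − (+1.773))/0.0592 = 3.750.
Balancing electrons gives 2 Ga^3+(aq) + 3 Mg(s) → 2 Ga(s) + 3 Mg^2+(aq); thus Q = [Mg^2+(aq)]^3 / [Ga^3+(aq)]^2.
Isolating [Mg^2+(aq)] in Q = 10^{3.750} yields log [Mg^2+(aq)] = −0.522, i.e. 0.30 M.

0.30 M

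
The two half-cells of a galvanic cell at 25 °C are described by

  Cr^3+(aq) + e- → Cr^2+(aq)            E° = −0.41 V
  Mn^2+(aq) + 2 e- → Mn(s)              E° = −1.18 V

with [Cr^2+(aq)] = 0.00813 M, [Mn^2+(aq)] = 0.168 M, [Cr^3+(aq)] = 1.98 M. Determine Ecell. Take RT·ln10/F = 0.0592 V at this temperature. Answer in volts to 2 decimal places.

+0.93 V

Since E°(Cr³⁺/Cr²⁺) > E°(Mn²⁺/Mn), Cr³⁺/Cr²⁺ serves as the cathode.
The standard potential is −0.41 − (−1.18) = +0.77 V and the balanced reaction transfers n = 2 electrons.
For the overall reaction 2 Cr^3+(aq) + Mn(s) → 2 Cr^2+(aq) + Mn^2+(aq), Q = ([Cr^2+(aq)]^2·[Mn^2+(aq)]) / [Cr^3+(aq)]^2 = 2.83×10^−6, giving log Q = −5.548.
Applying E = E° − (RT ln10/nF)·log Q gives +0.77 − (0.0592/2)(−5.548) = +0.93 V.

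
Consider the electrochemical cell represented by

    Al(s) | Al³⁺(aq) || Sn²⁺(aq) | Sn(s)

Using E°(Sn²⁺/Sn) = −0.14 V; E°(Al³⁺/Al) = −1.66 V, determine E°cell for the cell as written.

+1.52 V

By convention the left-hand electrode in cell notation is the anode (oxidation) and the right-hand electrode is the cathode (reduction).
E°cell = E°(right) − E°(left) = −0.14 − (−1.66) = +1.52 V.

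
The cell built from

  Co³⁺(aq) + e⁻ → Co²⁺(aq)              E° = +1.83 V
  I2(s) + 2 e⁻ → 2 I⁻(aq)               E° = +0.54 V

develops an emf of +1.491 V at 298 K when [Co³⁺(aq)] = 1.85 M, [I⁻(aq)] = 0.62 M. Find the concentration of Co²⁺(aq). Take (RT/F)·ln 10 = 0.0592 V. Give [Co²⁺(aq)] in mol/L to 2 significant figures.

The Co³⁺/Co²⁺ couple has the larger reduction potential, so it is the cathode: E°cell = +1.83 − (+0.54) = +1.29 V and n = 2.
Since E = E° − (0.0592/n)·log Q, log Q = n(E° − E)/0.0592 = −6.791.
The balanced reaction is 2 Co³⁺(aq) + 2 I⁻(aq) → 2 Co²⁺(aq) + I2(s), so Q = [Co²⁺(aq)]^2 / ([Co³⁺(aq)]^2·[I⁻(aq)]^2).
Isolating [Co²⁺(aq)] in Q = 10^{−6.791} yields log [Co²⁺(aq)] = −3.336, i.e. 0.00046 M.

0.00046 M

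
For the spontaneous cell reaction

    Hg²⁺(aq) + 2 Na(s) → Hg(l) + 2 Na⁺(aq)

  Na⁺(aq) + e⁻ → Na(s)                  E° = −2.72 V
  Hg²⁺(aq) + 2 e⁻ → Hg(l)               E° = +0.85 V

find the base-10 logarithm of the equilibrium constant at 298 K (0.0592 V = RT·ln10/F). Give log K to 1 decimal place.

The Hg²⁺/Hg couple is reduced (cathode); E°cell = +0.85 − (−2.72) = +3.57 V with n = 2.
At equilibrium E = 0, so log K = nE°cell / 0.0592 = (2)(+3.57) / 0.0592 = 120.6.

log K = 120.6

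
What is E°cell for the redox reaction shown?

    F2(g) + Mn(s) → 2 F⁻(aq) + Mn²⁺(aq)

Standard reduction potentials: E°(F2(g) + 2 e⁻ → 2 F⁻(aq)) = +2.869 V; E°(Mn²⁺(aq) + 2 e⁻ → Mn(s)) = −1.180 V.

F2(g) gains electrons, so the F₂/F⁻ couple is the cathode; the Mn²⁺/Mn couple is the anode.
E°cell = E°(cathode) − E°(anode) = +2.869 − (−1.180) = +4.049 V.

+4.049 V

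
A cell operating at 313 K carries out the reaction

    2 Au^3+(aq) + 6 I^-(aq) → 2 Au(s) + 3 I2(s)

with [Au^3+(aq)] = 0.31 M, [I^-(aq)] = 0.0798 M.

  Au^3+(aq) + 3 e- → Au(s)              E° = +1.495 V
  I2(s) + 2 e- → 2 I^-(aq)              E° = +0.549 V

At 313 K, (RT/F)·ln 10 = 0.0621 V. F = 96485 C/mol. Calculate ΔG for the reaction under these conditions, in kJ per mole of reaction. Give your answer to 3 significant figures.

The standard cell potential is +1.495 − (+0.549) = +0.946 V, with n = 6 electrons in the balanced equation.
Q = 1 / ([Au^3+(aq)]^2·[I^-(aq)]^6) = 4.03×10^7, so log Q = 7.605 and E = +0.946 − (0.0621/6)(7.605) = +0.8673 V.
Finally ΔG = −nFE = −(6)(96485 C/mol)(+0.8673 V) = −502 kJ/mol.

−502 kJ/mol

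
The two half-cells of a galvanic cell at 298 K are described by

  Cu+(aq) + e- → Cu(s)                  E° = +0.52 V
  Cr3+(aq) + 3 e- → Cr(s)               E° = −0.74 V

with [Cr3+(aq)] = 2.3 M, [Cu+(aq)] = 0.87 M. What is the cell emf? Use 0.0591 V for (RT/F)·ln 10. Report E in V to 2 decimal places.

The Cu⁺/Cu couple has the more positive E°, so it is the cathode; Cr³⁺/Cr is the anode.
E°cell = E°cat − E°an = +0.52 − (−0.74) = +1.26 V; n = 3.
For the overall reaction 3 Cu+(aq) + Cr(s) → 3 Cu(s) + Cr3+(aq), Q = [Cr3+(aq)] / [Cu+(aq)]^3 = 3.49, giving log Q = 0.543.
E = E° − (0.0591/n)·log Q = +1.26 − (0.0591/3)(0.543) = +1.25 V.

+1.25 V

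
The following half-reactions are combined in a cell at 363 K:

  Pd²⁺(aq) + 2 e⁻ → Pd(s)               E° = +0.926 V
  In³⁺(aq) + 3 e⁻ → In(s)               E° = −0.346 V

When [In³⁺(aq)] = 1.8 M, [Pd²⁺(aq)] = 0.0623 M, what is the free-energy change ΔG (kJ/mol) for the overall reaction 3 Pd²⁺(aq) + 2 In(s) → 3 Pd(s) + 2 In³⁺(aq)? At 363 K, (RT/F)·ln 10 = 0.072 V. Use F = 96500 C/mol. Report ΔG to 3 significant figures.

E°cell = +0.926 − (−0.346) = +1.272 V; the balanced reaction transfers n = 6 electrons.
Q = [In³⁺(aq)]^2 / [Pd²⁺(aq)]^3 = 1.34×10^4, so log Q = 4.127 and E = +1.272 − (0.072/6)(4.127) = +1.2225 V.
Then ΔG = −nFE = −6 × 96500 × +1.2225 J/mol = −708 kJ/mol.

−708 kJ/mol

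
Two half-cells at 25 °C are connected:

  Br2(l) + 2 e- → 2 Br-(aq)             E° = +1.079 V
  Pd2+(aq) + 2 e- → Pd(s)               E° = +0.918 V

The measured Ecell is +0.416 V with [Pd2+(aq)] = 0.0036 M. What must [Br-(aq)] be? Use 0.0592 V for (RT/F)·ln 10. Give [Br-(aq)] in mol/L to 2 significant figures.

0.00082 M

Br₂/Br⁻ is the cathode (higher E°); E°cell = +1.079 − (+0.918) = +0.161 V with n = 2.
From the Nernst equation, log Q = n(E° − E)/0.0592 = 2·(+0.161 − (+0.416))/0.0592 = −8.615.
Balancing electrons gives Br2(l) + Pd(s) → 2 Br-(aq) + Pd2+(aq); thus Q = [Br-(aq)]^2·[Pd2+(aq)].
Substituting the known concentrations and solving, log [Br-(aq)] = −3.086 and [Br-(aq)] = 0.00082 M.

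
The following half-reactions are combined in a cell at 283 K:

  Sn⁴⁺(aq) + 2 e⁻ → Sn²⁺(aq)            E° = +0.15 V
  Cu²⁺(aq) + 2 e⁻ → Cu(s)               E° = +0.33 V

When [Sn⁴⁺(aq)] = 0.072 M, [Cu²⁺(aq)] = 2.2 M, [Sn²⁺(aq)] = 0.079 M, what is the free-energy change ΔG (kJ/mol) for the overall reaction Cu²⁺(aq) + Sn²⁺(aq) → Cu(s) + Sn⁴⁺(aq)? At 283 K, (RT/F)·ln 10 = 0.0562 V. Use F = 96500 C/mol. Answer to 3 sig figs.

−36.8 kJ/mol

The standard cell potential is +0.33 − (+0.15) = +0.18 V, with n = 2 electrons in the balanced equation.
The reaction quotient is [Sn⁴⁺(aq)] / ([Cu²⁺(aq)]·[Sn²⁺(aq)]) = 0.414; by Nernst, E = +0.18 − (0.0562/2)(−0.383) = +0.1908 V.
ΔG = −nFE = −(2)(96500)(+0.1908) J/mol = −36.8 kJ/mol.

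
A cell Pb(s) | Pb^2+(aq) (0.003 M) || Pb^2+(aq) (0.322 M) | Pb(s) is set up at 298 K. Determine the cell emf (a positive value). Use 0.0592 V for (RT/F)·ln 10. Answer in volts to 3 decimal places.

For a concentration cell E°cell = 0, since both electrodes use the same couple.
The compartment with the higher Pb^2+(aq) concentration (0.322 M) acts as the cathode; ions are reduced there and produced at the dilute (0.003 M) anode.
With n = 2, Ecell = −(0.0592/2)·log([dilute]/[conc]) = −(0.0592/2)·log(0.003/0.322) = +0.060 V.

0.060 V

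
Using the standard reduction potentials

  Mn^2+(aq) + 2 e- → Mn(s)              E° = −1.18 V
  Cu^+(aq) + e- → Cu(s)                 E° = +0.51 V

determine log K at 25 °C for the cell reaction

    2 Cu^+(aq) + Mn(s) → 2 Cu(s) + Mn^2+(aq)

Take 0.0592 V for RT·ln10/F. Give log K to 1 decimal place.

The Cu⁺/Cu couple is reduced (cathode); E°cell = +0.51 − (−1.18) = +1.69 V with n = 2.
At equilibrium E = 0, so log K = nE°cell / 0.0592 = (2)(+1.69) / 0.0592 = 57.1.

log K = 57.1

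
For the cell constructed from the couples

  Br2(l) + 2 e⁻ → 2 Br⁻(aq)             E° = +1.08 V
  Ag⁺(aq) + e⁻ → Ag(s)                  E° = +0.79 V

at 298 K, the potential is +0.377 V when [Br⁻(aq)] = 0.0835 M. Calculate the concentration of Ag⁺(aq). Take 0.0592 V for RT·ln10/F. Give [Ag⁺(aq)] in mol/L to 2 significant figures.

Br₂/Br⁻ is the cathode (higher E°); E°cell = +1.08 − (+0.79) = +0.29 V with n = 2.
Rearranging E = E° − (0.0592/n)·log Q gives log Q = 2(+0.29 − (+0.377))/0.0592 = −2.939.
Balancing electrons gives Br2(l) + 2 Ag(s) → 2 Br⁻(aq) + 2 Ag⁺(aq); thus Q = [Br⁻(aq)]^2·[Ag⁺(aq)]^2.
Substituting the known concentrations and solving, log [Ag⁺(aq)] = −0.391 and [Ag⁺(aq)] = 0.41 M.

0.41 M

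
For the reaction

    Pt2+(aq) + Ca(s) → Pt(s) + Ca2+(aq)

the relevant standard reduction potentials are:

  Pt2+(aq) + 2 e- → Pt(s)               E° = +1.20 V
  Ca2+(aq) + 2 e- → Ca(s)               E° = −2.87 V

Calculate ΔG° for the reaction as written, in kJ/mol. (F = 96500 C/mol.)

In the reaction as written Pt2+(aq) is reduced, so the Pt²⁺/Pt couple is the cathode and Ca²⁺/Ca is the anode.
E°cell = +1.20 − (−2.87) = +4.07 V; balancing electrons gives n = 2.
ΔG° = −nFE°cell = −(2)(96500)(+4.07) J/mol = −786 kJ/mol.

−786 kJ/mol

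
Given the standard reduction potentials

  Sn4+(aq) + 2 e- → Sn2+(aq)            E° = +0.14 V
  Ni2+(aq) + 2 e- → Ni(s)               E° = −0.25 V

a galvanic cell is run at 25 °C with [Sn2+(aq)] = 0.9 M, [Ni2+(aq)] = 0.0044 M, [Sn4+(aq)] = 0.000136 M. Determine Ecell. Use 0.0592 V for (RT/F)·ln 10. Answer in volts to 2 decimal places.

+0.35 V

Since E°(Sn⁴⁺/Sn²⁺) > E°(Ni²⁺/Ni), Sn⁴⁺/Sn²⁺ serves as the cathode.
The standard potential is +0.14 − (−0.25) = +0.39 V and the balanced reaction transfers n = 2 electrons.
The balanced reaction is Sn4+(aq) + Ni(s) → Sn2+(aq) + Ni2+(aq), so Q = ([Sn2+(aq)]·[Ni2+(aq)]) / [Sn4+(aq)] = 29.1 and log Q = 1.464.
Applying E = E° − (RT ln10/nF)·log Q gives +0.39 − (0.0592/2)(1.464) = +0.35 V.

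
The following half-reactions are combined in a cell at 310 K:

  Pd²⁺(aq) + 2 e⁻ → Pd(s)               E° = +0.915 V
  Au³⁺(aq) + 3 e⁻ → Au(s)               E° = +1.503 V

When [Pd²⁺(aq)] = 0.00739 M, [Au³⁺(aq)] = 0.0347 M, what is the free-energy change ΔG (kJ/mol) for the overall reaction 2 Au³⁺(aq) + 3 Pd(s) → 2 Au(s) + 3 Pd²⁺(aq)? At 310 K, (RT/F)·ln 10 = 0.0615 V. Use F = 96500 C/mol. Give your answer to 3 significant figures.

The standard cell potential is +1.503 − (+0.915) = +0.588 V, with n = 6 electrons in the balanced equation.
Q = [Pd²⁺(aq)]^3 / [Au³⁺(aq)]^2 = 0.000335, so log Q = −3.475 and E = +0.588 − (0.0615/6)(−3.475) = +0.6236 V.
Finally ΔG = −nFE = −(6)(96500 C/mol)(+0.6236 V) = −361 kJ/mol.

−361 kJ/mol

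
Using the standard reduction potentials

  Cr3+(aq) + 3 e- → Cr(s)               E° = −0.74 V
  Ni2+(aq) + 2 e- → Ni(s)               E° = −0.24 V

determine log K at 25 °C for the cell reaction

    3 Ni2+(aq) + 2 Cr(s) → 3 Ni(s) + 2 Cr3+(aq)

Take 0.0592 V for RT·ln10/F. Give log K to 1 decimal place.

The Ni²⁺/Ni couple is reduced (cathode); E°cell = −0.24 − (−0.74) = +0.50 V with n = 6.
At equilibrium E = 0, so log K = nE°cell / 0.0592 = (6)(+0.50) / 0.0592 = 50.7.

log K = 50.7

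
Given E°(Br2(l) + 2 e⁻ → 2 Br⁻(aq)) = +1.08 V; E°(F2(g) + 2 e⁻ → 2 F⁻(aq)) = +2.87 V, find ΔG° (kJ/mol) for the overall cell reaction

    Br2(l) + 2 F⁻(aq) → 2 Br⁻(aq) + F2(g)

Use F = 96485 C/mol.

In the reaction as written Br2(l) is reduced, so the Br₂/Br⁻ couple is the cathode and F₂/F⁻ is the anode.
E°cell = +1.08 − (+2.87) = −1.79 V; balancing electrons gives n = 2.
ΔG° = −nFE°cell = −(2)(96485)(−1.79) J/mol = +345 kJ/mol.

+345 kJ/mol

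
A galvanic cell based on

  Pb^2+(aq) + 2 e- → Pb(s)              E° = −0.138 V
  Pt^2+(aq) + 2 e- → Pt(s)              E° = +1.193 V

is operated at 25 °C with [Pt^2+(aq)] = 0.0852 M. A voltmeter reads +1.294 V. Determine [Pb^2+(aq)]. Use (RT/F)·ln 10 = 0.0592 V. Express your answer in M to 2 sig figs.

1.5 M

The Pt²⁺/Pt couple has the larger reduction potential, so it is the cathode: E°cell = +1.193 − (−0.138) = +1.331 V and n = 2.
From the Nernst equation, log Q = n(E° − E)/0.0592 = 2·(+1.331 − (+1.294))/0.0592 = 1.250.
For Pt^2+(aq) + Pb(s) → Pt(s) + Pb^2+(aq), the reaction quotient is Q = [Pb^2+(aq)] / [Pt^2+(aq)].
Substituting the known concentrations and solving, log [Pb^2+(aq)] = 0.180 and [Pb^2+(aq)] = 1.5 M.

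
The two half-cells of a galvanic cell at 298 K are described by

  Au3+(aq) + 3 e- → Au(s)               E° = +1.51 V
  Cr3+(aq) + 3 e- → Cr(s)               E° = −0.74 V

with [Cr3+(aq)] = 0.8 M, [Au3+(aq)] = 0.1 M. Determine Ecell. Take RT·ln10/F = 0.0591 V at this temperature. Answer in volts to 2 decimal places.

The Au³⁺/Au couple has the more positive E°, so it is the cathode; Cr³⁺/Cr is the anode.
The standard potential is +1.51 − (−0.74) = +2.25 V and the balanced reaction transfers n = 3 electrons.
For the overall reaction Au3+(aq) + Cr(s) → Au(s) + Cr3+(aq), Q = [Cr3+(aq)] / [Au3+(aq)] = 8, giving log Q = 0.903.
Applying E = E° − (RT ln10/nF)·log Q gives +2.25 − (0.0591/3)(0.903) = +2.23 V.

+2.23 V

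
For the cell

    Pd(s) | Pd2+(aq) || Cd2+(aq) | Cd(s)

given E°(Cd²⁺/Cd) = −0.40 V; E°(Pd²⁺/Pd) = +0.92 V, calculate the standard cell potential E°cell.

By convention the left-hand electrode in cell notation is the anode (oxidation) and the right-hand electrode is the cathode (reduction).
E°cell = E°(right) − E°(left) = −0.40 − (+0.92) = −1.32 V.
The negative sign shows that, as written, the cell would require an external voltage to drive the reaction.

−1.32 V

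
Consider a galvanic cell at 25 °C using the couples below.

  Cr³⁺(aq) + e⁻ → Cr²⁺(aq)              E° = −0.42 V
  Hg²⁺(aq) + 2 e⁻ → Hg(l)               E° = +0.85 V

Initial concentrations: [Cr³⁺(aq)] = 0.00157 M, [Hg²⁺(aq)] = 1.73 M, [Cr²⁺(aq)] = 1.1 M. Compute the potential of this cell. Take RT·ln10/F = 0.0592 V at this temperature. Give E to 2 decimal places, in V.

Hg²⁺/Hg is reduced (cathode, E° = +0.85 V) and Cr³⁺/Cr²⁺ is oxidized (anode).
E°cell = +0.85 − (−0.42) = +1.27 V, with n = 2 electrons transferred.
The balanced reaction is Hg²⁺(aq) + 2 Cr²⁺(aq) → Hg(l) + 2 Cr³⁺(aq), so Q = [Cr³⁺(aq)]^2 / ([Hg²⁺(aq)]·[Cr²⁺(aq)]^2) = 1.18×10^−6 and log Q = −5.929.
Applying E = E° − (RT ln10/nF)·log Q gives +1.27 − (0.0592/2)(−5.929) = +1.45 V.

+1.45 V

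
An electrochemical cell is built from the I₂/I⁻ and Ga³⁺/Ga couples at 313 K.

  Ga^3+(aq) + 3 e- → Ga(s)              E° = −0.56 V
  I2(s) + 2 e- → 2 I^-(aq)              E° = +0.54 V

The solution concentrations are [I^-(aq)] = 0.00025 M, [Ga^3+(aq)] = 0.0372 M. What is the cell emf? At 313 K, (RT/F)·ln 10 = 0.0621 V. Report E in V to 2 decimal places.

The I₂/I⁻ couple has the more positive E°, so it is the cathode; Ga³⁺/Ga is the anode.
E°cell = E°cat − E°an = +0.54 − (−0.56) = +1.10 V; n = 6.
The balanced reaction is 3 I2(s) + 2 Ga(s) → 6 I^-(aq) + 2 Ga^3+(aq), so Q = [I^-(aq)]^6·[Ga^3+(aq)]^2 = 3.38×10^−25 and log Q = −24.471.
Applying E = E° − (RT ln10/nF)·log Q gives +1.10 − (0.0621/6)(−24.471) = +1.35 V.

+1.35 V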